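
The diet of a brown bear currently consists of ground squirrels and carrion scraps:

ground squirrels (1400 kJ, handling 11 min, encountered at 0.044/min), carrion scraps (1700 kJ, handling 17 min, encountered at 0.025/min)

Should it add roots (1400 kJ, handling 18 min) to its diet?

Yes

On ground squirrels and carrion scraps alone, R = ΣλE/(1+Σλh) = 104.1/1.909 = 54.53 kJ/min.
roots: E/h = 1400/18 = 77.78 kJ/min.
77.78 > 54.53, so adding roots raises the average — include it.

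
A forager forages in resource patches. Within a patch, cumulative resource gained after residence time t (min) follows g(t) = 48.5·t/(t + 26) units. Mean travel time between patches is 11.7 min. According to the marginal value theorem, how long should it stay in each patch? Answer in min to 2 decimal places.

Optimal t* satisfies g'(t*) = g(t*)/(T + t*).
g'(t) = 48.5·26/(t + 26)². Setting 48.5·26/(t+26)² = 48.5t/[(t+26)(11.7+t)] gives 26(11.7+t) = t(t+26), so t² = 26×11.7 = 304.2.
t* = √304.2 = 17.44 min.

17.44 min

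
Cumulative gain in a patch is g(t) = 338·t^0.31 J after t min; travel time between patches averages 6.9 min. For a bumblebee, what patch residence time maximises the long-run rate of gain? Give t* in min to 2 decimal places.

3.10 min

Optimal t* satisfies g'(t*) = g(t*)/(T + t*).
g'(t) = 0.31·338·t^-0.69. Setting 0.31·338·t^-0.69 = 338·t^0.31/(6.9+t) gives 0.31(6.9+t) = t, so 0.69·t = 0.31×6.9.
t* = 0.31×6.9/0.69 = 3.1 min.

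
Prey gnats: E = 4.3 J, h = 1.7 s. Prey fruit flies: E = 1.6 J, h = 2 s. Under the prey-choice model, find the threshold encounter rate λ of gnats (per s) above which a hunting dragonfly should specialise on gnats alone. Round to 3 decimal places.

Drop fruit flies once their profitability E₂/h₂ falls below the rate achievable on gnats alone: E₂/h₂ = λE₁/(1 + λh₁).
Solve for λ: λE₁h₂ = E₂(1 + λh₁) → λ(E₁h₂ − E₂h₁) = E₂ → λ = E₂/(E₁h₂ − E₂h₁).
λ = 1.6/(4.3×2 − 1.6×1.7) = 1.6/5.88 = 0.2721 per s.

0.272 per s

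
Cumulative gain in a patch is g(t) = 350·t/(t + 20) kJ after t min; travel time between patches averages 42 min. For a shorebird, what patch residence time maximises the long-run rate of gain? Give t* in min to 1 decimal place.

29.0 min

Maximise g(t)/(T+t): set derivative to zero → g'(t)(T+t) = g(t).
g'(t) = 350·20/(t + 20)². Setting 350·20/(t+20)² = 350t/[(t+20)(42+t)] gives 20(42+t) = t(t+20), so t² = 20×42 = 840.
t* = √840 = 28.98 min.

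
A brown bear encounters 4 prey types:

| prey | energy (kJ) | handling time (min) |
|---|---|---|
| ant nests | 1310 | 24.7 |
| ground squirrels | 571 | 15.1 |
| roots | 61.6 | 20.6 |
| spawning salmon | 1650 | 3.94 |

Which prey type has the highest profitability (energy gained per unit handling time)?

spawning salmon

Profitability E/h (kJ/min): ant nests = 1310/24.7 = 53, ground squirrels = 571/15.1 = 37.8, roots = 61.6/20.6 = 2.99, spawning salmon = 1650/3.94 = 419.
Ranked: spawning salmon > ant nests > ground squirrels > roots.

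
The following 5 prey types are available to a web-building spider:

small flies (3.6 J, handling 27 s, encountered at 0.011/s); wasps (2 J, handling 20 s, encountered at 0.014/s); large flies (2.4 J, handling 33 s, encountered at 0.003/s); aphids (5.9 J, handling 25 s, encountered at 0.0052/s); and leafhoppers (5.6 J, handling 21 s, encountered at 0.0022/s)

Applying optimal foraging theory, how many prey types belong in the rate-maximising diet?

Rank by E/h (J/s): leafhoppers 0.267, aphids 0.236, small flies 0.133, wasps 0.1, large flies 0.0727. Include each in turn until the next type's E/h falls below the running intake rate.
Rate on top 1: 0.01178. aphids: 0.236 > 0.01178 → include.
Rate on top 2: 0.03656. small flies: 0.133 > 0.03656 → include.
Rate on top 3: 0.05607. wasps: 0.1 > 0.05607 → include.
Rate on top 4: 0.06308. large flies: 0.0727 > 0.06308 → include.
Optimal diet: leafhoppers, aphids, small flies, wasps, large flies — 5 of 5 types.

5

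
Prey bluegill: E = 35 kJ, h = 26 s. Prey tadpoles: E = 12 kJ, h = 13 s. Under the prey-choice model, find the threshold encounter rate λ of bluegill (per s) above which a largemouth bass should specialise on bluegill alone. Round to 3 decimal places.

0.084 per s

The zero-one rule: include tadpoles iff E₂/h₂ > λE₁/(1+λh₁). Equality gives the switch point.
λE₁h₂ = E₂ + λE₂h₁ ⇒ λ = E₂/(E₁h₂ − E₂h₁) = 12/(455 − 312) = 0.08392 per s.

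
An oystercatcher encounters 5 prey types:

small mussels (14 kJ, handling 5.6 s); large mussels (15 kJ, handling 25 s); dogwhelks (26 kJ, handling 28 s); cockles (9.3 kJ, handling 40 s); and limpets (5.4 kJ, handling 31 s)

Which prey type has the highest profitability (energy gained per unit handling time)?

In descending order of E/h:
small mussels: 14/5.6 = 2.5 kJ/s
dogwhelks: 26/28 = 0.929 kJ/s
large mussels: 15/25 = 0.6 kJ/s
cockles: 9.3/40 = 0.233 kJ/s
limpets: 5.4/31 = 0.174 kJ/s

small mussels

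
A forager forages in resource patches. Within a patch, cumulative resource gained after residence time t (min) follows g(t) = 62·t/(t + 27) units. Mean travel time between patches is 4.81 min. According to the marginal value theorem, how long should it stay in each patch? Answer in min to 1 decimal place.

11.4 min

Maximise g(t)/(T+t): set derivative to zero → g'(t)(T+t) = g(t).
g'(t) = 62·27/(t + 27)². Setting 62·27/(t+27)² = 62t/[(t+27)(4.81+t)] gives 27(4.81+t) = t(t+27), so t² = 27×4.81 = 129.9.
t* = √129.9 = 11.4 min.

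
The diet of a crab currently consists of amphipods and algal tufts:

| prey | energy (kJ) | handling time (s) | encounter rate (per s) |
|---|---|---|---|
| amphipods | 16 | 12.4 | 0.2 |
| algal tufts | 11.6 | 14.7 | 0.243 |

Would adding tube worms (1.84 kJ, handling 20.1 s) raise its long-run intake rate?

No

On amphipods and algal tufts alone, R = ΣλE/(1+Σλh) = 6.019/7.052 = 0.8535 kJ/s.
tube worms: E/h = 1.84/20.1 = 0.09154 kJ/s.
Since 0.09154 < R, time spent handling tube worms is better spent searching.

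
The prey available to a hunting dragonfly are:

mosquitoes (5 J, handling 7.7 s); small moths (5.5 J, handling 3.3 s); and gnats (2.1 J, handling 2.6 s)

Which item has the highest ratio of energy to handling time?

Profitability E/h (J/s): mosquitoes = 5/7.7 = 0.649, small moths = 5.5/3.3 = 1.67, gnats = 2.1/2.6 = 0.808.
Ranked: small moths > gnats > mosquitoes.

small moths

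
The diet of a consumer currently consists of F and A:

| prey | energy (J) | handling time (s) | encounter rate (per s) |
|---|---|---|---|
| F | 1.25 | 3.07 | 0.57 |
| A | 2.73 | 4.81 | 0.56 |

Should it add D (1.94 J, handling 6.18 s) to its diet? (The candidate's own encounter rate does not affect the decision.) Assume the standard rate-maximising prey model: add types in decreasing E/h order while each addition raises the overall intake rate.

Current rate: (0.57×1.25 + 0.56×2.73)/(1 + 0.57×3.07 + 0.56×4.81) = 0.4117 J/s.
D: E/h = 1.94/6.18 = 0.3139 J/s.
Since 0.3139 < R, time spent handling D is better spent searching.

No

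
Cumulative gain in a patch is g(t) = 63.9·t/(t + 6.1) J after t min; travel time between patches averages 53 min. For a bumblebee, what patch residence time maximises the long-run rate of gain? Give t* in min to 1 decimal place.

18.0 min

By the marginal value theorem, leave when the instantaneous gain rate g'(t) equals the habitat-wide average g(t)/(T + t).
g'(t) = 63.9·6.1/(t + 6.1)². Setting 63.9·6.1/(t+6.1)² = 63.9t/[(t+6.1)(53+t)] gives 6.1(53+t) = t(t+6.1), so t² = 6.1×53 = 323.3.
t* = √323.3 = 17.98 min.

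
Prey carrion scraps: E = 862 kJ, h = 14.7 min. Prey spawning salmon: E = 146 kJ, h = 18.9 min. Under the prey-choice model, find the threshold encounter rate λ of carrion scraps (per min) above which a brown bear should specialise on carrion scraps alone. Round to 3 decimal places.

0.010 per min

At the threshold, the rate on carrion scraps alone equals the profitability of spawning salmon: λ·862/(1 + λ·14.7) = 146/18.9 = 7.725.
Rearranging, λ(862 − 7.725×14.7) = 7.725, so λ = 7.725/748.4 = 0.01032 per min.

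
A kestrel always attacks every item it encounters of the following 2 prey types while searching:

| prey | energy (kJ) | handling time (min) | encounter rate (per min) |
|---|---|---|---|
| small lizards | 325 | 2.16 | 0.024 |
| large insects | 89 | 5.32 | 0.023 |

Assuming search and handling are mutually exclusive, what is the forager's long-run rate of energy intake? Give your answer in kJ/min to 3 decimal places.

R = Σλ_iE_i / (1 + Σλ_ih_i)
Numerator: 0.024×325 + 0.023×89 = 9.847
Denominator: 1 + 0.024×2.16 + 0.023×5.32 = 1.174
R = 9.847/1.174 = 8.386 kJ/min

8.386 kJ/min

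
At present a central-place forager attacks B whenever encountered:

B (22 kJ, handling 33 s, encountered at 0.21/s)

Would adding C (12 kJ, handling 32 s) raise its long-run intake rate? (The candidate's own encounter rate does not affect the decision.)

Intake rate on the current diet: R = (0.21×22) / (1 + 0.21×33) = 4.62/7.93 = 0.5826 kJ/s.
Profitability of C: 12/32 = 0.375 kJ/s.
0.375 < 0.5826, so adding C would lower the average — exclude it.

No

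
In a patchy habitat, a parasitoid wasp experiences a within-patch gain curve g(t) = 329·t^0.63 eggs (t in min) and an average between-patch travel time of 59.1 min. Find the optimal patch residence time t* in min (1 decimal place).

Maximise g(t)/(T+t): set derivative to zero → g'(t)(T+t) = g(t).
g'(t) = 0.63·329·t^-0.37. Setting 0.63·329·t^-0.37 = 329·t^0.63/(59.1+t) gives 0.63(59.1+t) = t, so 0.37·t = 0.63×59.1.
t* = 0.63×59.1/0.37 = 100.6 min.

100.6 min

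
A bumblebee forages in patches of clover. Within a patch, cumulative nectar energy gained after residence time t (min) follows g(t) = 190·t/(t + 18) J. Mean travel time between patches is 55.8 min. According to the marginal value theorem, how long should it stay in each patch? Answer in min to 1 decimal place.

31.7 min

By the marginal value theorem, leave when the instantaneous gain rate g'(t) equals the habitat-wide average g(t)/(T + t).
g'(t) = 190·18/(t + 18)². Setting 190·18/(t+18)² = 190t/[(t+18)(55.8+t)] gives 18(55.8+t) = t(t+18), so t² = 18×55.8 = 1004.
t* = √1004 = 31.69 min.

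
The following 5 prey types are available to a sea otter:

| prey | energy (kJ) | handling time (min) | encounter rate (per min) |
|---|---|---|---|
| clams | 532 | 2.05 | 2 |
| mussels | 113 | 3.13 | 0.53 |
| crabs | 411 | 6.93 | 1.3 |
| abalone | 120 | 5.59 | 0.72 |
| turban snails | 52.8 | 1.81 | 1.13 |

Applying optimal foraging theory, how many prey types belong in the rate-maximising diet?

1

E/h in descending order: clams 260, crabs 59.3, mussels 36.1, turban snails 29.2, abalone 21.5 kJ/min. The optimal diet is the largest prefix of this list for which every included type satisfies E_i/h_i > R on the types above it.
Rate on top 1: 208.6. crabs: 59.3 < 208.6 → exclude; stop.
Optimal diet: clams — 1 of 5 types.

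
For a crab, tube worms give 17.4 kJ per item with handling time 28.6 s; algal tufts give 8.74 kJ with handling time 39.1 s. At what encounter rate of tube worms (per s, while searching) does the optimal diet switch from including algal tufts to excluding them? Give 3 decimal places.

0.020 per s

At the threshold, the rate on tube worms alone equals the profitability of algal tufts: λ·17.4/(1 + λ·28.6) = 8.74/39.1 = 0.2235.
Rearranging, λ(17.4 − 0.2235×28.6) = 0.2235, so λ = 0.2235/11.01 = 0.02031 per s.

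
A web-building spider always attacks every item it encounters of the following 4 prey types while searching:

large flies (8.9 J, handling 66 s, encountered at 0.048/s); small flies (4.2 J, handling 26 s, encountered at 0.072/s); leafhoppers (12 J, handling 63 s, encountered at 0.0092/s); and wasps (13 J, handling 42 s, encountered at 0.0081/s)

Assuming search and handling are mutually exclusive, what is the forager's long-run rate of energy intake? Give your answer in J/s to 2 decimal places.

R = Σλ_iE_i / (1 + Σλ_ih_i)
Numerator: 0.048×8.9 + 0.072×4.2 + 0.0092×12 + 0.0081×13 = 0.9453
Denominator: 1 + 0.048×66 + 0.072×26 + 0.0092×63 + 0.0081×42 = 6.96
R = 0.9453/6.96 = 0.1358 J/s

0.14 J/s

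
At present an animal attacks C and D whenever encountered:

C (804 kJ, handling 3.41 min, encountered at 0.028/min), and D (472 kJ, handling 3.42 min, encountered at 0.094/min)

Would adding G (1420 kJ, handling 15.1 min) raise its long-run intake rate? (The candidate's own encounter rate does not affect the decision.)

Yes

Intake rate on the current diet: R = (0.028×804 + 0.094×472) / (1 + 0.028×3.41 + 0.094×3.42) = 66.88/1.417 = 47.2 kJ/min.
Profitability of G: 1420/15.1 = 94.04 kJ/min.
94.04 > 47.2, so adding G raises the average — include it.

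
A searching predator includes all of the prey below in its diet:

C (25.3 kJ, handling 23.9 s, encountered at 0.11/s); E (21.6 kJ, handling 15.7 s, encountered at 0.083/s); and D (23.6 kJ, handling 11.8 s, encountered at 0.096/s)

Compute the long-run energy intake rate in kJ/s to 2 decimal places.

1.13 kJ/s

R = (0.11×25.3 + 0.083×21.6 + 0.096×23.6) / (1 + 0.11×23.9 + 0.083×15.7 + 0.096×11.8) = 6.841/6.065 = 1.128 kJ/s.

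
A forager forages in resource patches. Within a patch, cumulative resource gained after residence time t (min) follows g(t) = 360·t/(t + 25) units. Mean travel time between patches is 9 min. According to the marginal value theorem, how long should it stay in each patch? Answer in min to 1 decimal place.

15.0 min

Maximise g(t)/(T+t): set derivative to zero → g'(t)(T+t) = g(t).
g'(t) = 360·25/(t + 25)². Setting 360·25/(t+25)² = 360t/[(t+25)(9+t)] gives 25(9+t) = t(t+25), so t² = 25×9 = 225.
t* = √225 = 15 min.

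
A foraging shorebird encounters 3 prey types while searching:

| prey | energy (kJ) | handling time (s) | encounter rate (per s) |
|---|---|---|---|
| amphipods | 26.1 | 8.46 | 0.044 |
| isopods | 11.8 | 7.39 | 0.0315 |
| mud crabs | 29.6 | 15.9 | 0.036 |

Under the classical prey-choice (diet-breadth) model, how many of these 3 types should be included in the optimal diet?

3

E/h in descending order: amphipods 3.09, mud crabs 1.86, isopods 1.6 kJ/s. The optimal diet is the largest prefix of this list for which every included type satisfies E_i/h_i > R on the types above it.
Rate on top 1: 0.8369. mud crabs: 1.86 > 0.8369 → include.
Rate on top 2: 1.139. isopods: 1.6 > 1.139 → include.
Optimal diet: amphipods, mud crabs, isopods — 3 of 3 types.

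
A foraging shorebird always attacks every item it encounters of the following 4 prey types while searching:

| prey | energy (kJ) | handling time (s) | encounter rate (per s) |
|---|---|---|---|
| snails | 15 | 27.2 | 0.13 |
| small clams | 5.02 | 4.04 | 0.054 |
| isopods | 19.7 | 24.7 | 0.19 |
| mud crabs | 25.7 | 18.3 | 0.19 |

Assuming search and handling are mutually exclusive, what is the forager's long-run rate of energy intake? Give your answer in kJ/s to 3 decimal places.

0.839 kJ/s

Energy encountered per unit search time: 0.13×15 + 0.054×5.02 + 0.19×19.7 + 0.19×25.7 = 10.85 kJ/s.
Handling time per unit search time: 0.13×27.2 + 0.054×4.04 + 0.19×24.7 + 0.19×18.3 = 11.92.
Rate = 10.85/(1 + 11.92) = 0.8393 kJ/s.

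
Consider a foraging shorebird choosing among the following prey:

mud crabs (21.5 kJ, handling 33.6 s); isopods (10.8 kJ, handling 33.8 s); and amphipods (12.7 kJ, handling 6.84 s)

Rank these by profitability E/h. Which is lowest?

Profitability E/h (kJ/s): mud crabs = 21.5/33.6 = 0.64, isopods = 10.8/33.8 = 0.32, amphipods = 12.7/6.84 = 1.86.
Ranked: amphipods > mud crabs > isopods.

isopods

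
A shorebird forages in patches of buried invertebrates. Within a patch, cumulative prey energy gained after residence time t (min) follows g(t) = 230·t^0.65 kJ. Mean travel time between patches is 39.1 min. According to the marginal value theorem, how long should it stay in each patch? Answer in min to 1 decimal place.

72.6 min

Maximise g(t)/(T+t): set derivative to zero → g'(t)(T+t) = g(t).
g'(t) = 0.65·230·t^-0.35. Setting 0.65·230·t^-0.35 = 230·t^0.65/(39.1+t) gives 0.65(39.1+t) = t, so 0.35·t = 0.65×39.1.
t* = 0.65×39.1/0.35 = 72.61 min.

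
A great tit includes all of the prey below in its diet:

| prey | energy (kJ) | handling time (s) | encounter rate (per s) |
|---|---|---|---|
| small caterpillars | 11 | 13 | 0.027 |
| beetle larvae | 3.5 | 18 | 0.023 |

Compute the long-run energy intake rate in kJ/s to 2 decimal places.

0.21 kJ/s

R = (0.027×11 + 0.023×3.5) / (1 + 0.027×13 + 0.023×18) = 0.3775/1.765 = 0.2139 kJ/s.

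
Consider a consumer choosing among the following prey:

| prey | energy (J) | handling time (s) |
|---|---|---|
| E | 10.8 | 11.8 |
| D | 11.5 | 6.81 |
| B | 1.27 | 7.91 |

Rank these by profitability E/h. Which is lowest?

In descending order of E/h:
D: 11.5/6.81 = 1.69 J/s
E: 10.8/11.8 = 0.915 J/s
B: 1.27/7.91 = 0.161 J/s

B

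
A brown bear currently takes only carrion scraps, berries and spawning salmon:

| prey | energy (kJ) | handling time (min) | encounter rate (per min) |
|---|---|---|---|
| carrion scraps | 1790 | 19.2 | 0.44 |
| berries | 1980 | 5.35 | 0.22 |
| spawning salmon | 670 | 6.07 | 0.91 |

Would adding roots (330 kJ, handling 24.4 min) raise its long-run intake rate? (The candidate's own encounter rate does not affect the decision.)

No

Intake rate on the current diet: R = (0.44×1790 + 0.22×1980 + 0.91×670) / (1 + 0.44×19.2 + 0.22×5.35 + 0.91×6.07) = 1833/16.15 = 113.5 kJ/min.
Profitability of roots: 330/24.4 = 13.52 kJ/min.
13.52 < 113.5, so adding roots would lower the average — exclude it.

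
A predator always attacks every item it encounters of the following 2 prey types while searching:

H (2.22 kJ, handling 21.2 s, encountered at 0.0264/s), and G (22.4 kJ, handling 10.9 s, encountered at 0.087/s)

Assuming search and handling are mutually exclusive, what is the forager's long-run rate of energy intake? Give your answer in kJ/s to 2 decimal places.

0.80 kJ/s

R = (0.0264×2.22 + 0.087×22.4) / (1 + 0.0264×21.2 + 0.087×10.9) = 2.007/2.508 = 0.8004 kJ/s.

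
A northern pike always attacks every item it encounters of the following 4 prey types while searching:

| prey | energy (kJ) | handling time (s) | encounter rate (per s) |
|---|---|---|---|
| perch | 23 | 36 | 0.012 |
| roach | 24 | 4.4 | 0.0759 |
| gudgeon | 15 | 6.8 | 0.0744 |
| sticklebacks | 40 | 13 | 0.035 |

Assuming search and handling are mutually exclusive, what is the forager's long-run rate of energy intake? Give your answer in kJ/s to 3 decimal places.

R = (0.012×23 + 0.0759×24 + 0.0744×15 + 0.035×40) / (1 + 0.012×36 + 0.0759×4.4 + 0.0744×6.8 + 0.035×13) = 4.614/2.727 = 1.692 kJ/s.

1.692 kJ/s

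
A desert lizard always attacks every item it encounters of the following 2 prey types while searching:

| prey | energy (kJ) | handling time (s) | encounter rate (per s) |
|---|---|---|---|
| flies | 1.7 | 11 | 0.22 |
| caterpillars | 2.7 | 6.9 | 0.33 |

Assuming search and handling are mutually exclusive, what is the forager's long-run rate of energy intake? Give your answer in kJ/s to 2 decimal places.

0.22 kJ/s

R = Σλ_iE_i / (1 + Σλ_ih_i)
Numerator: 0.22×1.7 + 0.33×2.7 = 1.265
Denominator: 1 + 0.22×11 + 0.33×6.9 = 5.697
R = 1.265/5.697 = 0.222 kJ/s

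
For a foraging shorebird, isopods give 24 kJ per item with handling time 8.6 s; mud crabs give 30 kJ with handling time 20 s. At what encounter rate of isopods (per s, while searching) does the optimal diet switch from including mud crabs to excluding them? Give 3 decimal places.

0.135 per s

Drop mud crabs once their profitability E₂/h₂ falls below the rate achievable on isopods alone: E₂/h₂ = λE₁/(1 + λh₁).
Solve for λ: λE₁h₂ = E₂(1 + λh₁) → λ(E₁h₂ − E₂h₁) = E₂ → λ = E₂/(E₁h₂ − E₂h₁).
λ = 30/(24×20 − 30×8.6) = 30/222 = 0.1351 per s.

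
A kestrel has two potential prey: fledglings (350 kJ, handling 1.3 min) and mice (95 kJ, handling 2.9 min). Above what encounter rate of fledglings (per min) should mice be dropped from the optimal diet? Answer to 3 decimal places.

0.107 per min

Drop mice once their profitability E₂/h₂ falls below the rate achievable on fledglings alone: E₂/h₂ = λE₁/(1 + λh₁).
Solve for λ: λE₁h₂ = E₂(1 + λh₁) → λ(E₁h₂ − E₂h₁) = E₂ → λ = E₂/(E₁h₂ − E₂h₁).
λ = 95/(350×2.9 − 95×1.3) = 95/891.5 = 0.1066 per min.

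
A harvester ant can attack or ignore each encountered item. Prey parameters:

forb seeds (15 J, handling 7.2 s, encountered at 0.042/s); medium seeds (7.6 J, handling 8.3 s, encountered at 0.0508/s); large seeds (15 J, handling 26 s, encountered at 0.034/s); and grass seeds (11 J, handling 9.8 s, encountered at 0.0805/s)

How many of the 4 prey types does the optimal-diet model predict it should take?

3

Rank by E/h (J/s): forb seeds 2.08, grass seeds 1.12, medium seeds 0.916, large seeds 0.577. Include each in turn until the next type's E/h falls below the running intake rate.
Rate on top 1: 0.4837. grass seeds: 1.12 > 0.4837 → include.
Rate on top 2: 0.7247. medium seeds: 0.916 > 0.7247 → include.
Rate on top 3: 0.7567. large seeds: 0.577 < 0.7567 → exclude; stop.
Optimal diet: forb seeds, grass seeds, medium seeds — 3 of 4 types.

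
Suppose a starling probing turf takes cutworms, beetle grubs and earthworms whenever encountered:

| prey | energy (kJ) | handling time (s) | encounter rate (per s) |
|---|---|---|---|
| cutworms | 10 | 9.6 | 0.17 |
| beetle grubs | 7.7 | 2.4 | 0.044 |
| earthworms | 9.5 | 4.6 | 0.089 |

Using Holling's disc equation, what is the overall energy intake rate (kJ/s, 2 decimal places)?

Energy encountered per unit search time: 0.17×10 + 0.044×7.7 + 0.089×9.5 = 2.884 kJ/s.
Handling time per unit search time: 0.17×9.6 + 0.044×2.4 + 0.089×4.6 = 2.147.
Rate = 2.884/(1 + 2.147) = 0.9165 kJ/s.

0.92 kJ/s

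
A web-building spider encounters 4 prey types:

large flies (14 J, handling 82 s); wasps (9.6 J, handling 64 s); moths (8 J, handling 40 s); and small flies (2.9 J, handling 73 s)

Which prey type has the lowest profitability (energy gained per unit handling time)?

Profitability E/h (J/s): large flies = 14/82 = 0.171, wasps = 9.6/64 = 0.15, moths = 8/40 = 0.2, small flies = 2.9/73 = 0.0397.
Ranked: moths > large flies > wasps > small flies.

small flies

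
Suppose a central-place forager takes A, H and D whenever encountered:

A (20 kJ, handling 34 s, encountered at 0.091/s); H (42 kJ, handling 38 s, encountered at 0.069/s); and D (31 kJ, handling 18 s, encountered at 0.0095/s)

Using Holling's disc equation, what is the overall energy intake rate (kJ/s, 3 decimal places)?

R = (0.091×20 + 0.069×42 + 0.0095×31) / (1 + 0.091×34 + 0.069×38 + 0.0095×18) = 5.013/6.887 = 0.7278 kJ/s.

0.728 kJ/s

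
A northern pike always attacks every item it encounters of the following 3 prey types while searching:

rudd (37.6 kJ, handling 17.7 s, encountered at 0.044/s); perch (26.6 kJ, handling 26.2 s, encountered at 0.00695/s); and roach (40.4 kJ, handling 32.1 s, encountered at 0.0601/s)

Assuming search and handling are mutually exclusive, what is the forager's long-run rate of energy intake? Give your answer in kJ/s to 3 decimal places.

1.097 kJ/s

R = Σλ_iE_i / (1 + Σλ_ih_i)
Numerator: 0.044×37.6 + 0.00695×26.6 + 0.0601×40.4 = 4.267
Denominator: 1 + 0.044×17.7 + 0.00695×26.2 + 0.0601×32.1 = 3.89
R = 4.267/3.89 = 1.097 kJ/s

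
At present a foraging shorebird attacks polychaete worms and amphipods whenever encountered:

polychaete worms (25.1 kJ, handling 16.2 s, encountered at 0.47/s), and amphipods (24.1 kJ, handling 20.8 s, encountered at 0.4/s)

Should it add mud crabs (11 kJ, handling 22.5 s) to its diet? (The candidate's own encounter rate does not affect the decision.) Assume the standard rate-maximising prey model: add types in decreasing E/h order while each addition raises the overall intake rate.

No

On polychaete worms and amphipods alone, R = ΣλE/(1+Σλh) = 21.44/16.93 = 1.266 kJ/s.
mud crabs: E/h = 11/22.5 = 0.4889 kJ/s.
Since 0.4889 < R, time spent handling mud crabs is better spent searching.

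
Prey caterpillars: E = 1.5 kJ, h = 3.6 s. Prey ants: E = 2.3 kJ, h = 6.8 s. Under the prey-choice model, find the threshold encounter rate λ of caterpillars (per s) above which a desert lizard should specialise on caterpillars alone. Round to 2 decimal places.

1.20 per s

The zero-one rule: include ants iff E₂/h₂ > λE₁/(1+λh₁). Equality gives the switch point.
λE₁h₂ = E₂ + λE₂h₁ ⇒ λ = E₂/(E₁h₂ − E₂h₁) = 2.3/(10.2 − 8.28) = 1.198 per s.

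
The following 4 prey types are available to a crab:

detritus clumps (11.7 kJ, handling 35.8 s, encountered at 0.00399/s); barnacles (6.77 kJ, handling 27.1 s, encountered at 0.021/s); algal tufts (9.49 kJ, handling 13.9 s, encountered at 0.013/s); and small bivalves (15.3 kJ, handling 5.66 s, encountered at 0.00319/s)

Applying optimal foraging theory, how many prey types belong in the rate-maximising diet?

4

E/h in descending order: small bivalves 2.7, algal tufts 0.683, detritus clumps 0.327, barnacles 0.25 kJ/s. The optimal diet is the largest prefix of this list for which every included type satisfies E_i/h_i > R on the types above it.
Rate on top 1: 0.04794. algal tufts: 0.683 > 0.04794 → include.
Rate on top 2: 0.1436. detritus clumps: 0.327 > 0.1436 → include.
Rate on top 3: 0.1631. barnacles: 0.25 > 0.1631 → include.
Optimal diet: small bivalves, algal tufts, detritus clumps, barnacles — 4 of 4 types.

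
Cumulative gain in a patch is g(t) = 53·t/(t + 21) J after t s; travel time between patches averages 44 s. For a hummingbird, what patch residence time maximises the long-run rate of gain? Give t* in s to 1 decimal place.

Optimal t* satisfies g'(t*) = g(t*)/(T + t*).
g'(t) = 53·21/(t + 21)². Setting 53·21/(t+21)² = 53t/[(t+21)(44+t)] gives 21(44+t) = t(t+21), so t² = 21×44 = 924.
t* = √924 = 30.4 s.

30.4 s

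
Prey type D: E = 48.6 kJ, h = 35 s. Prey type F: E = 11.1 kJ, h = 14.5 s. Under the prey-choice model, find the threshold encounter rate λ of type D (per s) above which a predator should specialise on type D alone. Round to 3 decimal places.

0.035 per s

Drop type F once their profitability E₂/h₂ falls below the rate achievable on type D alone: E₂/h₂ = λE₁/(1 + λh₁).
Solve for λ: λE₁h₂ = E₂(1 + λh₁) → λ(E₁h₂ − E₂h₁) = E₂ → λ = E₂/(E₁h₂ − E₂h₁).
λ = 11.1/(48.6×14.5 − 11.1×35) = 11.1/316.2 = 0.0351 per s.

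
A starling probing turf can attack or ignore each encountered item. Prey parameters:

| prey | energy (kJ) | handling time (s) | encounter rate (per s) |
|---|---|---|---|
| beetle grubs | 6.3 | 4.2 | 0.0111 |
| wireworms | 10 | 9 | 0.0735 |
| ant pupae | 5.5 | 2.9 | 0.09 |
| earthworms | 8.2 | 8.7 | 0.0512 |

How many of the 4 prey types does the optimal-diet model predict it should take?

4

E/h in descending order: ant pupae 1.9, beetle grubs 1.5, wireworms 1.11, earthworms 0.943 kJ/s. The optimal diet is the largest prefix of this list for which every included type satisfies E_i/h_i > R on the types above it.
Rate on top 1: 0.3925. beetle grubs: 1.5 > 0.3925 → include.
Rate on top 2: 0.432. wireworms: 1.11 > 0.432 → include.
Rate on top 3: 0.6602. earthworms: 0.943 > 0.6602 → include.
Optimal diet: ant pupae, beetle grubs, wireworms, earthworms — 4 of 4 types.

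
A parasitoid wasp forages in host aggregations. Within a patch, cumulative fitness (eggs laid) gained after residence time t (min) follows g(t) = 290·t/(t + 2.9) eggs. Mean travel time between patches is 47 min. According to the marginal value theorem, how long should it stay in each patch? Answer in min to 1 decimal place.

11.7 min

Optimal t* satisfies g'(t*) = g(t*)/(T + t*).
g'(t) = 290·2.9/(t + 2.9)². Setting 290·2.9/(t+2.9)² = 290t/[(t+2.9)(47+t)] gives 2.9(47+t) = t(t+2.9), so t² = 2.9×47 = 136.3.
t* = √136.3 = 11.67 min.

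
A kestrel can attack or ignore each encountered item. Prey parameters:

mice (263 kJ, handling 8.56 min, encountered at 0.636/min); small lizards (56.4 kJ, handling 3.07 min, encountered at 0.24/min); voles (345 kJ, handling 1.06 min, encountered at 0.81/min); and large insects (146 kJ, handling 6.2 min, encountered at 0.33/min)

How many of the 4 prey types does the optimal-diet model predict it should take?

Rank by E/h (kJ/min): voles 325, mice 30.7, large insects 23.5, small lizards 18.4. Include each in turn until the next type's E/h falls below the running intake rate.
Rate on top 1: 150.4. mice: 30.7 < 150.4 → exclude; stop.
Optimal diet: voles — 1 of 4 types.

1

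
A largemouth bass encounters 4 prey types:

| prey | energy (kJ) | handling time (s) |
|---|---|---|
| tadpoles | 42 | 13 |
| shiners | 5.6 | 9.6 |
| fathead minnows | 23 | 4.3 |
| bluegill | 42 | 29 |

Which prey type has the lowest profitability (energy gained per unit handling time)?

shiners

In descending order of E/h:
fathead minnows: 23/4.3 = 5.35 kJ/s
tadpoles: 42/13 = 3.23 kJ/s
bluegill: 42/29 = 1.45 kJ/s
shiners: 5.6/9.6 = 0.583 kJ/s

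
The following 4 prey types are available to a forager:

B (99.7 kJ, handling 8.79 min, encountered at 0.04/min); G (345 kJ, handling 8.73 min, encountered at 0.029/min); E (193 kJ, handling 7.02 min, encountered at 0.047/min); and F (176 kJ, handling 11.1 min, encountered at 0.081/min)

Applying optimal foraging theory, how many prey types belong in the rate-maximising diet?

3

Profitabilities (E/h, kJ/min): G 39.5, E 27.5, F 15.9, B 11.3. Add prey in this order while the next type's profitability exceeds the intake rate on those already taken.
Rate on top 1: 7.984. E: 27.5 > 7.984 → include.
Rate on top 2: 12.05. F: 15.9 > 12.05 → include.
Rate on top 3: 13.43. B: 11.3 < 13.43 → exclude; stop.
Optimal diet: G, E, F — 3 of 4 types.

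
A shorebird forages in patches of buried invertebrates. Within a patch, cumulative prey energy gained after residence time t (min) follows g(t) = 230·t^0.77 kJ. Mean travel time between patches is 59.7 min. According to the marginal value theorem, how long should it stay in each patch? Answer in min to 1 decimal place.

By the marginal value theorem, leave when the instantaneous gain rate g'(t) equals the habitat-wide average g(t)/(T + t).
g'(t) = 0.77·230·t^-0.23. Setting 0.77·230·t^-0.23 = 230·t^0.77/(59.7+t) gives 0.77(59.7+t) = t, so 0.23·t = 0.77×59.7.
t* = 0.77×59.7/0.23 = 199.9 min.

199.9 min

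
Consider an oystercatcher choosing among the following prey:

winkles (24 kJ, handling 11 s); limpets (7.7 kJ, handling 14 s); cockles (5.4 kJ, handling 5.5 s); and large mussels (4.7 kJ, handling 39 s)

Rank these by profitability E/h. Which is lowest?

In descending order of E/h:
winkles: 24/11 = 2.18 kJ/s
cockles: 5.4/5.5 = 0.982 kJ/s
limpets: 7.7/14 = 0.55 kJ/s
large mussels: 4.7/39 = 0.121 kJ/s

large mussels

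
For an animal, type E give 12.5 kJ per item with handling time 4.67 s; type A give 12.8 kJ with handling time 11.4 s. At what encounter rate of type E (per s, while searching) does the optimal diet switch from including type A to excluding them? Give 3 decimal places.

0.155 per s

The zero-one rule: include type A iff E₂/h₂ > λE₁/(1+λh₁). Equality gives the switch point.
λE₁h₂ = E₂ + λE₂h₁ ⇒ λ = E₂/(E₁h₂ − E₂h₁) = 12.8/(142.5 − 59.78) = 0.1547 per s.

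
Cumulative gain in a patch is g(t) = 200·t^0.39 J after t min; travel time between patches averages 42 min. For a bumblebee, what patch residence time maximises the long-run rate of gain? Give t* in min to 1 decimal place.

Optimal t* satisfies g'(t*) = g(t*)/(T + t*).
g'(t) = 0.39·200·t^-0.61. Setting 0.39·200·t^-0.61 = 200·t^0.39/(42+t) gives 0.39(42+t) = t, so 0.61·t = 0.39×42.
t* = 0.39×42/0.61 = 26.85 min.

26.9 min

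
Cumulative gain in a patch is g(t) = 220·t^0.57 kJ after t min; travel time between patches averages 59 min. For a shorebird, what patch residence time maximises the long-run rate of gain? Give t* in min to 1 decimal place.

78.2 min

Maximise g(t)/(T+t): set derivative to zero → g'(t)(T+t) = g(t).
g'(t) = 0.57·220·t^-0.43. Setting 0.57·220·t^-0.43 = 220·t^0.57/(59+t) gives 0.57(59+t) = t, so 0.43·t = 0.57×59.
t* = 0.57×59/0.43 = 78.21 min.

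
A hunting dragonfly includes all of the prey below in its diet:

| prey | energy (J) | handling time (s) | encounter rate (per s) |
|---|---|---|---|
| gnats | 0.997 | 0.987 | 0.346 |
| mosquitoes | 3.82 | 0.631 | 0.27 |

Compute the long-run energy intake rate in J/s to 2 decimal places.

0.91 J/s

R = (0.346×0.997 + 0.27×3.82) / (1 + 0.346×0.987 + 0.27×0.631) = 1.376/1.512 = 0.9104 J/s.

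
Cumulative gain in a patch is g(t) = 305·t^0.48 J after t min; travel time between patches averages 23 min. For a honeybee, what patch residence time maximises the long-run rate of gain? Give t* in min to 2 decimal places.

21.23 min

Optimal t* satisfies g'(t*) = g(t*)/(T + t*).
g'(t) = 0.48·305·t^-0.52. Setting 0.48·305·t^-0.52 = 305·t^0.48/(23+t) gives 0.48(23+t) = t, so 0.52·t = 0.48×23.
t* = 0.48×23/0.52 = 21.23 min.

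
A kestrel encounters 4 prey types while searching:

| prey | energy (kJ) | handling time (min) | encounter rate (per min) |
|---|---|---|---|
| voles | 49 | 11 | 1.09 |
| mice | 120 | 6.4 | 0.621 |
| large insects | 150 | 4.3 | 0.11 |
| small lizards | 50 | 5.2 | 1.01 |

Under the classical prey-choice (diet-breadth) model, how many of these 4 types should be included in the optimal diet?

2

Profitabilities (E/h, kJ/min): large insects 34.9, mice 18.8, small lizards 9.62, voles 4.45. Add prey in this order while the next type's profitability exceeds the intake rate on those already taken.
Rate on top 1: 11.2. mice: 18.8 > 11.2 → include.
Rate on top 2: 16.71. small lizards: 9.62 < 16.71 → exclude; stop.
Optimal diet: large insects, mice — 2 of 4 types.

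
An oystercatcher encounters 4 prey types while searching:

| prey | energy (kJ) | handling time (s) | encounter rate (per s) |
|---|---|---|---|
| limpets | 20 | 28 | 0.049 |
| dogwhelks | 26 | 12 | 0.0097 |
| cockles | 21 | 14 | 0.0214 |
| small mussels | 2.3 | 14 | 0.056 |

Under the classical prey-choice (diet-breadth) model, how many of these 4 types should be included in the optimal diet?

3

Profitabilities (E/h, kJ/s): dogwhelks 2.17, cockles 1.5, limpets 0.714, small mussels 0.164. Add prey in this order while the next type's profitability exceeds the intake rate on those already taken.
Rate on top 1: 0.2259. cockles: 1.5 > 0.2259 → include.
Rate on top 2: 0.4955. limpets: 0.714 > 0.4955 → include.
Rate on top 3: 0.6032. small mussels: 0.164 < 0.6032 → exclude; stop.
Optimal diet: dogwhelks, cockles, limpets — 3 of 4 types.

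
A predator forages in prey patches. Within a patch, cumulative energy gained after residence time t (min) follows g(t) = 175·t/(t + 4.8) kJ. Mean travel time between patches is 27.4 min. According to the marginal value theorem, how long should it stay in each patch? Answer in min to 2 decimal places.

11.47 min

By the marginal value theorem, leave when the instantaneous gain rate g'(t) equals the habitat-wide average g(t)/(T + t).
g'(t) = 175·4.8/(t + 4.8)². Setting 175·4.8/(t+4.8)² = 175t/[(t+4.8)(27.4+t)] gives 4.8(27.4+t) = t(t+4.8), so t² = 4.8×27.4 = 131.5.
t* = √131.5 = 11.47 min.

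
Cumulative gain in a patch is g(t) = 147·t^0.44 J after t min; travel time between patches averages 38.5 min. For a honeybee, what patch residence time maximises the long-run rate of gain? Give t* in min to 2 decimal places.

30.25 min

Optimal t* satisfies g'(t*) = g(t*)/(T + t*).
g'(t) = 0.44·147·t^-0.56. Setting 0.44·147·t^-0.56 = 147·t^0.44/(38.5+t) gives 0.44(38.5+t) = t, so 0.56·t = 0.44×38.5.
t* = 0.44×38.5/0.56 = 30.25 min.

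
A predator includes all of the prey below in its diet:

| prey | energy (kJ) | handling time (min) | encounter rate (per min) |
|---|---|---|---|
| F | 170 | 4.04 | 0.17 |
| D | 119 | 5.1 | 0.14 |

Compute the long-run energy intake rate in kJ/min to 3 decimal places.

18.977 kJ/min

R = (0.17×170 + 0.14×119) / (1 + 0.17×4.04 + 0.14×5.1) = 45.56/2.401 = 18.98 kJ/min.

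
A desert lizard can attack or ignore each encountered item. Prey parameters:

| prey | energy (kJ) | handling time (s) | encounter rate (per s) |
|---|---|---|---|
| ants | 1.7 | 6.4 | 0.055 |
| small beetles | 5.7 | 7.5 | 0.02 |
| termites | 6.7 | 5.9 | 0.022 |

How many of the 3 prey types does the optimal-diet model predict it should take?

3

E/h in descending order: termites 1.14, small beetles 0.76, ants 0.266 kJ/s. The optimal diet is the largest prefix of this list for which every included type satisfies E_i/h_i > R on the types above it.
Rate on top 1: 0.1305. small beetles: 0.76 > 0.1305 → include.
Rate on top 2: 0.2043. ants: 0.266 > 0.2043 → include.
Optimal diet: termites, small beetles, ants — 3 of 3 types.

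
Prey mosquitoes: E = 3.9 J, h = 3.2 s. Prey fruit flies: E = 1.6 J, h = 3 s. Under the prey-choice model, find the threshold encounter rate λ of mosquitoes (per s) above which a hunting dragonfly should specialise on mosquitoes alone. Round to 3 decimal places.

0.243 per s

The zero-one rule: include fruit flies iff E₂/h₂ > λE₁/(1+λh₁). Equality gives the switch point.
λE₁h₂ = E₂ + λE₂h₁ ⇒ λ = E₂/(E₁h₂ − E₂h₁) = 1.6/(11.7 − 5.12) = 0.2432 per s.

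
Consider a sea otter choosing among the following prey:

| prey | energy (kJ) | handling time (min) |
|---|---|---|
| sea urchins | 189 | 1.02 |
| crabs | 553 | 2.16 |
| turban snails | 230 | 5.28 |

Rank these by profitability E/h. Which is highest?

Profitability E/h (kJ/min): sea urchins = 189/1.02 = 185, crabs = 553/2.16 = 256, turban snails = 230/5.28 = 43.6.
Ranked: crabs > sea urchins > turban snails.

crabs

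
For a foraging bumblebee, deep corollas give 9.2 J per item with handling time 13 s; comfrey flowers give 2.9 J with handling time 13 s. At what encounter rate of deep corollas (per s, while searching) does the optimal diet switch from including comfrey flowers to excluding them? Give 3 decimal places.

Drop comfrey flowers once their profitability E₂/h₂ falls below the rate achievable on deep corollas alone: E₂/h₂ = λE₁/(1 + λh₁).
Solve for λ: λE₁h₂ = E₂(1 + λh₁) → λ(E₁h₂ − E₂h₁) = E₂ → λ = E₂/(E₁h₂ − E₂h₁).
λ = 2.9/(9.2×13 − 2.9×13) = 2.9/81.9 = 0.03541 per s.

0.035 per s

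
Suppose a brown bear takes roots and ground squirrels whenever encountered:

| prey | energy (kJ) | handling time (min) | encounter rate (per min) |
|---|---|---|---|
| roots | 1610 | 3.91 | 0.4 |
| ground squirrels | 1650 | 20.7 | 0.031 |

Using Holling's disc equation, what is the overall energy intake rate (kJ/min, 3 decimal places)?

R = Σλ_iE_i / (1 + Σλ_ih_i)
Numerator: 0.4×1610 + 0.031×1650 = 695.1
Denominator: 1 + 0.4×3.91 + 0.031×20.7 = 3.206
R = 695.1/3.206 = 216.8 kJ/min

216.848 kJ/min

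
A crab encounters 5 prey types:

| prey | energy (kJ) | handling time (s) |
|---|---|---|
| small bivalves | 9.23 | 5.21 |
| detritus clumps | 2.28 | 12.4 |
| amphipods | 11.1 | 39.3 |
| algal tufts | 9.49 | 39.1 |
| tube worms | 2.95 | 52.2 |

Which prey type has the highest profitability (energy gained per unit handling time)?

small bivalves

In descending order of E/h:
small bivalves: 9.23/5.21 = 1.77 kJ/s
amphipods: 11.1/39.3 = 0.282 kJ/s
algal tufts: 9.49/39.1 = 0.243 kJ/s
detritus clumps: 2.28/12.4 = 0.184 kJ/s
tube worms: 2.95/52.2 = 0.0565 kJ/s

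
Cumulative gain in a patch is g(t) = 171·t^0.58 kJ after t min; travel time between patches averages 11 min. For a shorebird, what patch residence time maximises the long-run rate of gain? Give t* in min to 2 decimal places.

15.19 min

By the marginal value theorem, leave when the instantaneous gain rate g'(t) equals the habitat-wide average g(t)/(T + t).
g'(t) = 0.58·171·t^-0.42. Setting 0.58·171·t^-0.42 = 171·t^0.58/(11+t) gives 0.58(11+t) = t, so 0.42·t = 0.58×11.
t* = 0.58×11/0.42 = 15.19 min.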